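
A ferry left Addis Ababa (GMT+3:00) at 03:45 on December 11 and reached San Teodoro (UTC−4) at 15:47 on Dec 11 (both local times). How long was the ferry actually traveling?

Departure in UTC: 03:45 − 3:00 = 00:45 on Dec 11.
Arrival in UTC: 15:47 + 4:00 = 19:47 on Dec 11.
Elapsed = 19:47 − 00:45 = 19 hours 2 minutes.

19 hours 2 minutes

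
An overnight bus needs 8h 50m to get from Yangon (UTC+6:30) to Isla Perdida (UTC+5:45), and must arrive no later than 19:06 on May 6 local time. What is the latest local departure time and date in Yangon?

Target arrival in UTC: 19:06 − 5:45 = 13:21 on May 6.
Subtract 8 hours 50 minutes → departure 04:31 UTC on May 6.
Yangon is UTC+6:30: 04:31 + 6:30 = 11:01 on May 6.

11:01 on May 6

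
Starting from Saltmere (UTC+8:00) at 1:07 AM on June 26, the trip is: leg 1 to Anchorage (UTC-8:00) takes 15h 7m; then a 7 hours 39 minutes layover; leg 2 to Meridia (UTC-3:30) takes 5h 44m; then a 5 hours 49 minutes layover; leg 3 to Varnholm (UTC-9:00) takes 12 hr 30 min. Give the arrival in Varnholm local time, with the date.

Convert departure to UTC: 1:07 AM − 8:00 = 5:07 PM UTC on Jun 25.
Add 15 hours 7 minutes leg 1 → 8:14 AM UTC (Jun 26).
Add 7 hours 39 minutes layover in Anchorage → 3:53 PM UTC.
Add 5 hours and 44 minutes leg 2 → 9:37 PM UTC.
Add 5 hours and 49 minutes layover in Meridia → 3:26 AM UTC (Jun 27).
Add 12 hours 30 minutes leg 3 → 3:56 PM UTC.
Varnholm is UTC−9:00, so local arrival = 3:56 PM − 9:00 = 6:56 AM on Jun 27.

6:56 AM on Jun 27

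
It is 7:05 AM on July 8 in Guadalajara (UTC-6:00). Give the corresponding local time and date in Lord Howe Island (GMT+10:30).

In UTC: 7:05 AM + 6:00 = 1:05 PM on Jul 8.
Lord Howe Island is UTC+10:30: 1:05 PM + 10:30 = 11:35 PM on Jul 8.

11:35 PM on Jul 8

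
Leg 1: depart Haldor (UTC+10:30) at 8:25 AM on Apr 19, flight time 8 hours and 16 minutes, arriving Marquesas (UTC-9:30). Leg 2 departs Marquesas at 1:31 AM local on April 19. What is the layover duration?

Convert departure to UTC: 8:25 AM − 10:30 = 9:55 PM UTC on Apr 18.
Add 8 hours and 16 minutes flight time → 6:11 AM UTC (Apr 19).
Marquesas is UTC−9:30, so local arrival = 6:11 AM − 9:30 = 8:41 PM on Apr 18.
Layover = 1:31 AM − 8:41 PM (+1 day) = 4 hours 50 minutes.

4 hours 50 minutes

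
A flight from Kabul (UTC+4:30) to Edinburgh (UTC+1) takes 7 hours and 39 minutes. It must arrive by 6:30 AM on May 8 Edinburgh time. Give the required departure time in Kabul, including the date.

Target arrival in UTC: 6:30 AM − 1:00 = 5:30 AM on May 8.
Subtract 7 hours and 39 minutes → departure 9:51 PM UTC on May 7.
Kabul is UTC+4:30: 9:51 PM + 4:30 = 2:21 AM on May 8.

2:21 AM on May 8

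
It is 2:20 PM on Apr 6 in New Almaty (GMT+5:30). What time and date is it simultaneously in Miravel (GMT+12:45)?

9:35 PM on April 6

In UTC: 2:20 PM − 5:30 = 8:50 AM on Apr 6.
Miravel is UTC+12:45: 8:50 AM + 12:45 = 9:35 PM on Apr 6.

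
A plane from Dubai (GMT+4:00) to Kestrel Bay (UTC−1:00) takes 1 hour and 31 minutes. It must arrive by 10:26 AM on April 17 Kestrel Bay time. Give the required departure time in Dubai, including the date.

Target arrival in UTC: 10:26 AM + 1:00 = 11:26 AM on Apr 17.
Subtract 1 hour and 31 minutes → departure 9:55 AM UTC on Apr 17.
Dubai is UTC+4:00: 9:55 AM + 4:00 = 1:55 PM on Apr 17.

1:55 PM on April 17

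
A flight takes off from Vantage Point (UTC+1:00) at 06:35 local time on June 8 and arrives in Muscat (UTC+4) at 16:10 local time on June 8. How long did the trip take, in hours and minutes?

6 hours 35 minutes

Departure in UTC: 06:35 − 1:00 = 05:35 on Jun 8.
Arrival in UTC: 16:10 − 4:00 = 12:10 on Jun 8.
Elapsed = 12:10 − 05:35 = 6 hours 35 minutes.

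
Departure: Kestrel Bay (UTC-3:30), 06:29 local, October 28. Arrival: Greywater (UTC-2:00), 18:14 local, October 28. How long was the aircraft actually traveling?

Departure in UTC: 06:29 + 3:30 = 09:59 on Oct 28.
Arrival in UTC: 18:14 + 2:00 = 20:14 on Oct 28.
Elapsed = 20:14 − 09:59 = 10 hours 15 minutes.

10 hours 15 minutes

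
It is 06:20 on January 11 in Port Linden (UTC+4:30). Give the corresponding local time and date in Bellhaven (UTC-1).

In UTC: 06:20 − 4:30 = 01:50 on Jan 11.
Bellhaven is UTC−1:00: 01:50 − 1:00 = 00:50 on Jan 11.

00:50 on January 11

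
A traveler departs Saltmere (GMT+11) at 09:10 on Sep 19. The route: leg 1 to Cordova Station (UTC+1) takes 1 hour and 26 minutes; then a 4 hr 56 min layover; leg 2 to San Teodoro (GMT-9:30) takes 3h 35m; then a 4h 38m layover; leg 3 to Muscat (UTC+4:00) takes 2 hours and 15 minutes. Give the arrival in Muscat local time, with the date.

19:00 on September 19

Convert departure to UTC: 09:10 − 11:00 = 22:10 UTC on Sep 18.
Add 1 hour 26 minutes leg 1 → 23:36 UTC.
Add 4 hours 56 minutes layover in Cordova Station → 04:32 UTC (Sep 19).
Add 3 hours and 35 minutes leg 2 → 08:07 UTC.
Add 4 hours 38 minutes layover in San Teodoro → 12:45 UTC.
Add 2 hours 15 minutes leg 3 → 15:00 UTC.
Muscat is UTC+4:00, so local arrival = 15:00 + 4:00 = 19:00 on Sep 19.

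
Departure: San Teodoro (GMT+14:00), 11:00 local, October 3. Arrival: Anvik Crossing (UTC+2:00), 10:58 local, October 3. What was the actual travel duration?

11 hours 58 minutes

Departure in UTC: 11:00 − 14:00 = 21:00 on Oct 2.
Arrival in UTC: 10:58 − 2:00 = 08:58 on Oct 3.
Elapsed = 08:58 − 21:00 (+1 day) = 11 hours 58 minutes.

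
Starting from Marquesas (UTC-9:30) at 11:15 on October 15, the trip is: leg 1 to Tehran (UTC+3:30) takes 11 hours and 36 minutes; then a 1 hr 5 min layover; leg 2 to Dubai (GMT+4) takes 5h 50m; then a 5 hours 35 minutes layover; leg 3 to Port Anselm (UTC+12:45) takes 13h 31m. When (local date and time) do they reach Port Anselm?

23:07 on Oct 17

Convert departure to UTC: 11:15 + 9:30 = 20:45 UTC on Oct 15.
Add 11 hours 36 minutes leg 1 → 08:21 UTC (Oct 16).
Add 1 hour 5 minutes layover in Tehran → 09:26 UTC.
Add 5 hours and 50 minutes leg 2 → 15:16 UTC.
Add 5 hours 35 minutes layover in Dubai → 20:51 UTC.
Add 13 hours 31 minutes leg 3 → 10:22 UTC (Oct 17).
Port Anselm is UTC+12:45, so local arrival = 10:22 + 12:45 = 23:07 on Oct 17.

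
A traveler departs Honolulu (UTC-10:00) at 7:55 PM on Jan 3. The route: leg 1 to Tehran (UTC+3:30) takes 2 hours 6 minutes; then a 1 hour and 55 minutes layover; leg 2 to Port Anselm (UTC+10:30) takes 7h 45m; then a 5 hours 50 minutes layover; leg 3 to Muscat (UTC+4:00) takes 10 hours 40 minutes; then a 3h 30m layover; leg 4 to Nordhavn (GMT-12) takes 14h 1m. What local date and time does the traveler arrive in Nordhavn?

Convert departure to UTC: 7:55 PM + 10:00 = 5:55 AM UTC on Jan 4.
Add 2 hours 6 minutes leg 1 → 8:01 AM UTC.
Add 1 hour 55 minutes layover in Tehran → 9:56 AM UTC.
Add 7 hours and 45 minutes leg 2 → 5:41 PM UTC.
Add 5 hours 50 minutes layover in Port Anselm → 11:31 PM UTC.
Add 10 hours 40 minutes leg 3 → 10:11 AM UTC (Jan 5).
Add 3 hours 30 minutes layover in Muscat → 1:41 PM UTC.
Add 14 hours 1 minute leg 4 → 3:42 AM UTC (Jan 6).
Nordhavn is UTC−12:00, so local arrival = 3:42 AM − 12:00 = 3:42 PM on Jan 5.

3:42 PM on January 5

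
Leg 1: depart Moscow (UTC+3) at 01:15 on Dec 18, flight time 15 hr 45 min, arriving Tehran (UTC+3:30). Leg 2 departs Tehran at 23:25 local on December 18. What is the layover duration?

Convert departure to UTC: 01:15 − 3:00 = 22:15 UTC on Dec 17.
Add 15 hours 45 minutes flight time → 14:00 UTC (Dec 18).
Tehran is UTC+3:30, so local arrival = 14:00 + 3:30 = 17:30 on Dec 18.
Layover = 23:25 − 17:30 = 5 hours 55 minutes.

5 hours 55 minutes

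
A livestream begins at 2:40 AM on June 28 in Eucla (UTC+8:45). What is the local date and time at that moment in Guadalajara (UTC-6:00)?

Guadalajara is 14:45 behind Eucla.
Shift by the zone difference: 2:40 AM − 14:45 = 11:55 AM on Jun 27 in Guadalajara.

11:55 AM on Jun 27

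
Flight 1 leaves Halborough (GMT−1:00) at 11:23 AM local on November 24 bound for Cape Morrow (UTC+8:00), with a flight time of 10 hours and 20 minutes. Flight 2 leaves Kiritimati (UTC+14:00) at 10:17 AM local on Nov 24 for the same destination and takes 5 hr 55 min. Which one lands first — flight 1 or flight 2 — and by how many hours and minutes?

the second, by 20 hours 31 minutes

Flight 1 in UTC: 11:23 AM + 1:00 = 12:23 PM on Nov 24.
+10 hours and 20 minutes → arrive 10:43 PM UTC on Nov 24.
Flight 2 in UTC: 10:17 AM − 14:00 = 8:17 PM on Nov 23.
+5 hours and 55 minutes → arrive 2:12 AM UTC on Nov 24.
Flight 2 lands earlier by 20 hours 31 minutes.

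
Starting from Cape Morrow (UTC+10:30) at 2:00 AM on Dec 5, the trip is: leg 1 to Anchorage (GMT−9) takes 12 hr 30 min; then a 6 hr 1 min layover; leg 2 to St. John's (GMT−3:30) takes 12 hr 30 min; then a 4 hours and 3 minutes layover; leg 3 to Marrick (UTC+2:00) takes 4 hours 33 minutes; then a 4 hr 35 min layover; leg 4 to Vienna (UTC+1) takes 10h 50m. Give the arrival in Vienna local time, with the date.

Convert departure to UTC: 2:00 AM − 10:30 = 3:30 PM UTC on Dec 4.
Add 12 hours 30 minutes leg 1 → 4:00 AM UTC (Dec 5).
Add 6 hours 1 minute layover in Anchorage → 10:01 AM UTC.
Add 12 hours and 30 minutes leg 2 → 10:31 PM UTC.
Add 4 hours and 3 minutes layover in St. John's → 2:34 AM UTC (Dec 6).
Add 4 hours 33 minutes leg 3 → 7:07 AM UTC.
Add 4 hours 35 minutes layover in Marrick → 11:42 AM UTC.
Add 10 hours and 50 minutes leg 4 → 10:32 PM UTC.
Vienna is UTC+1:00, so local arrival = 10:32 PM + 1:00 = 11:32 PM on Dec 6.

11:32 PM on December 6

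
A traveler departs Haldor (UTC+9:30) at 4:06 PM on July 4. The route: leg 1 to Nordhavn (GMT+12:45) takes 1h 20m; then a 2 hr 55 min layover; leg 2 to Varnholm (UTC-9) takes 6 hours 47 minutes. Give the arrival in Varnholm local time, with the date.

8:38 AM on Jul 4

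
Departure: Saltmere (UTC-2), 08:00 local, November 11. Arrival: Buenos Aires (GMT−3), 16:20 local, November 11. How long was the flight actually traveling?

Departure in UTC: 08:00 + 2:00 = 10:00 on Nov 11.
Arrival in UTC: 16:20 + 3:00 = 19:20 on Nov 11.
Elapsed = 19:20 − 10:00 = 9 hours 20 minutes.

9 hours 20 minutes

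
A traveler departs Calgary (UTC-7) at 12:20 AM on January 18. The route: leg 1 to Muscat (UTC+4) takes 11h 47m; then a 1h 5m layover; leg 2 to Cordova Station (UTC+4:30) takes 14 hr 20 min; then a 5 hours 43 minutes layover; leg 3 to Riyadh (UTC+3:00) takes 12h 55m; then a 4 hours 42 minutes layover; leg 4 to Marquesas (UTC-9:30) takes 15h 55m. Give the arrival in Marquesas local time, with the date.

4:17 PM on Jan 20

Convert departure to UTC: 12:20 AM + 7:00 = 7:20 AM UTC on Jan 18.
Add 11 hours and 47 minutes leg 1 → 7:07 PM UTC.
Add 1 hour 5 minutes layover in Muscat → 8:12 PM UTC.
Add 14 hours 20 minutes leg 2 → 10:32 AM UTC (Jan 19).
Add 5 hours 43 minutes layover in Cordova Station → 4:15 PM UTC.
Add 12 hours and 55 minutes leg 3 → 5:10 AM UTC (Jan 20).
Add 4 hours 42 minutes layover in Riyadh → 9:52 AM UTC.
Add 15 hours and 55 minutes leg 4 → 1:47 AM UTC (Jan 21).
Marquesas is UTC−9:30, so local arrival = 1:47 AM − 9:30 = 4:17 PM on Jan 20.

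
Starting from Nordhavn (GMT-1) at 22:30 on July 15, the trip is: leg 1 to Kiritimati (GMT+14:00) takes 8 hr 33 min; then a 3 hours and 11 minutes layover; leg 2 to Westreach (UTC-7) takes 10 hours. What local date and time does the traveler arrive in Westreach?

14:14 on July 16

Convert departure to UTC: 22:30 + 1:00 = 23:30 UTC on Jul 15.
Add 8 hours and 33 minutes leg 1 → 08:03 UTC (Jul 16).
Add 3 hours and 11 minutes layover in Kiritimati → 11:14 UTC.
Add 10 hours leg 2 → 21:14 UTC.
Westreach is UTC−7:00, so local arrival = 21:14 − 7:00 = 14:14 on Jul 16.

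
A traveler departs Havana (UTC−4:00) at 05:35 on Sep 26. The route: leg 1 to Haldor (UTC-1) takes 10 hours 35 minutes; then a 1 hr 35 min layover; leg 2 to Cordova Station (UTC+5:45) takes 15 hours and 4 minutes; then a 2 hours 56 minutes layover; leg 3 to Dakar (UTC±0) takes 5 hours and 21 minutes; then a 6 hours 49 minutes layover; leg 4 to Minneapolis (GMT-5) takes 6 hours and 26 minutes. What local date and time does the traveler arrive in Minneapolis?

05:21 on September 28

Convert departure to UTC: 05:35 + 4:00 = 09:35 UTC on Sep 26.
Add 10 hours and 35 minutes leg 1 → 20:10 UTC.
Add 1 hour 35 minutes layover in Haldor → 21:45 UTC.
Add 15 hours 4 minutes leg 2 → 12:49 UTC (Sep 27).
Add 2 hours 56 minutes layover in Cordova Station → 15:45 UTC.
Add 5 hours and 21 minutes leg 3 → 21:06 UTC.
Add 6 hours 49 minutes layover in Dakar → 03:55 UTC (Sep 28).
Add 6 hours and 26 minutes leg 4 → 10:21 UTC.
Minneapolis is UTC−5:00, so local arrival = 10:21 − 5:00 = 05:21 on Sep 28.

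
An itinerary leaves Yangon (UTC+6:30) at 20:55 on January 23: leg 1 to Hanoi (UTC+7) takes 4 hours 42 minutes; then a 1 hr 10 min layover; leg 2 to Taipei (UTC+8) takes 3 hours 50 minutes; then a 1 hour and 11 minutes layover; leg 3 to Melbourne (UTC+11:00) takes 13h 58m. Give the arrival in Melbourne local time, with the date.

02:16 on January 25

Convert departure to UTC: 20:55 − 6:30 = 14:25 UTC on Jan 23.
Add 4 hours and 42 minutes leg 1 → 19:07 UTC.
Add 1 hour and 10 minutes layover in Hanoi → 20:17 UTC.
Add 3 hours and 50 minutes leg 2 → 00:07 UTC (Jan 24).
Add 1 hour and 11 minutes layover in Taipei → 01:18 UTC.
Add 13 hours and 58 minutes leg 3 → 15:16 UTC.
Melbourne is UTC+11:00, so local arrival = 15:16 + 11:00 = 02:16 on Jan 25.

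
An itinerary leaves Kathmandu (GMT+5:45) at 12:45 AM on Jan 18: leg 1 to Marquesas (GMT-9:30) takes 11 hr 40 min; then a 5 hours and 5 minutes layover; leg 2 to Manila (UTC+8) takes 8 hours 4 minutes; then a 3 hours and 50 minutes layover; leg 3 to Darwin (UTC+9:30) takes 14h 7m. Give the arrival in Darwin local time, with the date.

11:16 PM on January 19

Convert departure to UTC: 12:45 AM − 5:45 = 7:00 PM UTC on Jan 17.
Add 11 hours 40 minutes leg 1 → 6:40 AM UTC (Jan 18).
Add 5 hours and 5 minutes layover in Marquesas → 11:45 AM UTC.
Add 8 hours 4 minutes leg 2 → 7:49 PM UTC.
Add 3 hours and 50 minutes layover in Manila → 11:39 PM UTC.
Add 14 hours 7 minutes leg 3 → 1:46 PM UTC (Jan 19).
Darwin is UTC+9:30, so local arrival = 1:46 PM + 9:30 = 11:16 PM on Jan 19.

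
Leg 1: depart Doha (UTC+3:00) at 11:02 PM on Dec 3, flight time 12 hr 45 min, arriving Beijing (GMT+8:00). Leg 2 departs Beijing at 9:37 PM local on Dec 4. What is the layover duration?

Convert departure to UTC: 11:02 PM − 3:00 = 8:02 PM UTC on Dec 3.
Add 12 hours and 45 minutes flight time → 8:47 AM UTC (Dec 4).
Beijing is UTC+8:00, so local arrival = 8:47 AM + 8:00 = 4:47 PM on Dec 4.
Layover = 9:37 PM − 4:47 PM = 4 hours 50 minutes.

4 hours 50 minutes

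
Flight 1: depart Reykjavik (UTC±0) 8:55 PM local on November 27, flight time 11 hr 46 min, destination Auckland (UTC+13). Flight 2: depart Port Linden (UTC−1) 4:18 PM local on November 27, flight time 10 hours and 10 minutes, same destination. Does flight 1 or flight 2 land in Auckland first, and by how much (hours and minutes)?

the second, by 5 hours 13 minutes

Flight 1 departs at 8:55 PM UTC (Nov 27).
+11 hours and 46 minutes → arrive 8:41 AM UTC on Nov 28.
Flight 2 in UTC: 4:18 PM + 1:00 = 5:18 PM on Nov 27.
+10 hours 10 minutes → arrive 3:28 AM UTC on Nov 28.
Flight 2 lands earlier by 5 hours 13 minutes.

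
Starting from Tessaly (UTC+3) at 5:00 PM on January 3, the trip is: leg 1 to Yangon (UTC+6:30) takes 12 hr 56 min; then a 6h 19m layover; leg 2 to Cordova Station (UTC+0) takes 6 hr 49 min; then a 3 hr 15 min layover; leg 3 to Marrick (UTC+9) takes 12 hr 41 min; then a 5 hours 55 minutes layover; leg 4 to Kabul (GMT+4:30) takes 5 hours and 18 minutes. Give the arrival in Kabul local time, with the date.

11:43 PM on Jan 5

Convert departure to UTC: 5:00 PM − 3:00 = 2:00 PM UTC on Jan 3.
Add 12 hours and 56 minutes leg 1 → 2:56 AM UTC (Jan 4).
Add 6 hours 19 minutes layover in Yangon → 9:15 AM UTC.
Add 6 hours and 49 minutes leg 2 → 4:04 PM UTC.
Add 3 hours and 15 minutes layover in Cordova Station → 7:19 PM UTC.
Add 12 hours and 41 minutes leg 3 → 8:00 AM UTC (Jan 5).
Add 5 hours and 55 minutes layover in Marrick → 1:55 PM UTC.
Add 5 hours and 18 minutes leg 4 → 7:13 PM UTC.
Kabul is UTC+4:30, so local arrival = 7:13 PM + 4:30 = 11:43 PM on Jan 5.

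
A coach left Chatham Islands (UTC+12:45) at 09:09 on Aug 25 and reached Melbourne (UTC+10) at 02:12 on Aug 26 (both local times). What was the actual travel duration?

Departure in UTC: 09:09 − 12:45 = 20:24 on Aug 24.
Arrival in UTC: 02:12 − 10:00 = 16:12 on Aug 25.
Elapsed = 16:12 − 20:24 (+1 day) = 19 hours 48 minutes.

19 hours 48 minutes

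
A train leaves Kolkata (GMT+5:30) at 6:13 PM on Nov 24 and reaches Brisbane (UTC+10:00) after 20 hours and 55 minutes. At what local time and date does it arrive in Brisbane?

7:38 PM on Nov 25

Convert departure to UTC: 6:13 PM − 5:30 = 12:43 PM UTC on Nov 24.
Add 20 hours and 55 minutes travel time → 9:38 AM UTC (Nov 25).
Brisbane is UTC+10:00, so local arrival = 9:38 AM + 10:00 = 7:38 PM on Nov 25.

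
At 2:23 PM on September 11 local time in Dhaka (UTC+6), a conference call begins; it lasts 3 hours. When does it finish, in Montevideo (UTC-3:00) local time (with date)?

8:23 AM on Sep 11

Montevideo is 9:00 behind Dhaka.
After 3 hours it is 5:23 PM in Dhaka.
Shift by the zone difference: 5:23 PM − 9:00 = 8:23 AM on Sep 11 in Montevideo.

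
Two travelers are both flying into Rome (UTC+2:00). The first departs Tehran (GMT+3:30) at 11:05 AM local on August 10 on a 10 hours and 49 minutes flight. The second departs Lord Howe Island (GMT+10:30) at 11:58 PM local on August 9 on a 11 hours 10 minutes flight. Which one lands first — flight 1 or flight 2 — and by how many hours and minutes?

the second, by 17 hours 46 minutes

Flight 1 in UTC: 11:05 AM − 3:30 = 7:35 AM on Aug 10.
+10 hours and 49 minutes → arrive 6:24 PM UTC on Aug 10.
Flight 2 in UTC: 11:58 PM − 10:30 = 1:28 PM on Aug 9.
+11 hours 10 minutes → arrive 12:38 AM UTC on Aug 10.
Flight 2 lands earlier by 17 hours 46 minutes.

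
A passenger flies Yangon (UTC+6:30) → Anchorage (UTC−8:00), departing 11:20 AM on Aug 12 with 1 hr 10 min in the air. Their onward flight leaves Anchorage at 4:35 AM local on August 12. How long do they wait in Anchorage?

Convert departure to UTC: 11:20 AM − 6:30 = 4:50 AM UTC on Aug 12.
Add 1 hour and 10 minutes flight time → 6:00 AM UTC.
Anchorage is UTC−8:00, so local arrival = 6:00 AM − 8:00 = 10:00 PM on Aug 11.
Layover = 4:35 AM − 10:00 PM (+1 day) = 6 hours 35 minutes.

6 hours 35 minutes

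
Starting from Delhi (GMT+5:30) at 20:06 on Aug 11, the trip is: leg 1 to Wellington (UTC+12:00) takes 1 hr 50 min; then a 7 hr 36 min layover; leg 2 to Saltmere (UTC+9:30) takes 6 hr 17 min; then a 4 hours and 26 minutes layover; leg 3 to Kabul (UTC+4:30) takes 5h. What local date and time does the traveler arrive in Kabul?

Convert departure to UTC: 20:06 − 5:30 = 14:36 UTC on Aug 11.
Add 1 hour 50 minutes leg 1 → 16:26 UTC.
Add 7 hours 36 minutes layover in Wellington → 00:02 UTC (Aug 12).
Add 6 hours 17 minutes leg 2 → 06:19 UTC.
Add 4 hours and 26 minutes layover in Saltmere → 10:45 UTC.
Add 5 hours leg 3 → 15:45 UTC.
Kabul is UTC+4:30, so local arrival = 15:45 + 4:30 = 20:15 on Aug 12.

20:15 on August 12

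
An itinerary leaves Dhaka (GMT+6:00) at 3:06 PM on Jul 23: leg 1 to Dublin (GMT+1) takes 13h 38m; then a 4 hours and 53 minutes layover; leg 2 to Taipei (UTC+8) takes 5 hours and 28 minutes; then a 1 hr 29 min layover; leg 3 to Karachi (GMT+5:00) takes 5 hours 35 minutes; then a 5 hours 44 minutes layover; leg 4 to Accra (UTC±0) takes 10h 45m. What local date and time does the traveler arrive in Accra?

Convert departure to UTC: 3:06 PM − 6:00 = 9:06 AM UTC on Jul 23.
Add 13 hours 38 minutes leg 1 → 10:44 PM UTC.
Add 4 hours and 53 minutes layover in Dublin → 3:37 AM UTC (Jul 24).
Add 5 hours and 28 minutes leg 2 → 9:05 AM UTC.
Add 1 hour and 29 minutes layover in Taipei → 10:34 AM UTC.
Add 5 hours and 35 minutes leg 3 → 4:09 PM UTC.
Add 5 hours 44 minutes layover in Karachi → 9:53 PM UTC.
Add 10 hours 45 minutes leg 4 → 8:38 AM UTC (Jul 25).
Accra is UTC+0, so local arrival is the same: 8:38 AM on Jul 25.

8:38 AM on Jul 25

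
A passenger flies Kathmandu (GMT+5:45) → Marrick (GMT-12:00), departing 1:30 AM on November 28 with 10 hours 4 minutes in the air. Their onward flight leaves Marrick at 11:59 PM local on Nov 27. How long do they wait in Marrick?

Convert departure to UTC: 1:30 AM − 5:45 = 7:45 PM UTC on Nov 27.
Add 10 hours and 4 minutes flight time → 5:49 AM UTC (Nov 28).
Marrick is UTC−12:00, so local arrival = 5:49 AM − 12:00 = 5:49 PM on Nov 27.
Layover = 11:59 PM − 5:49 PM = 6 hours 10 minutes.

6 hours 10 minutes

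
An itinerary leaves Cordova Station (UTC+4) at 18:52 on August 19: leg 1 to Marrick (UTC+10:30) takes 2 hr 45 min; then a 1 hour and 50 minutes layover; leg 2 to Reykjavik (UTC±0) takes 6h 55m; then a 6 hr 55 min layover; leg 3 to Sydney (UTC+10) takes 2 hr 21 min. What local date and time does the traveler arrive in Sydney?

21:38 on August 20

Convert departure to UTC: 18:52 − 4:00 = 14:52 UTC on Aug 19.
Add 2 hours 45 minutes leg 1 → 17:37 UTC.
Add 1 hour and 50 minutes layover in Marrick → 19:27 UTC.
Add 6 hours 55 minutes leg 2 → 02:22 UTC (Aug 20).
Add 6 hours and 55 minutes layover in Reykjavik → 09:17 UTC.
Add 2 hours 21 minutes leg 3 → 11:38 UTC.
Sydney is UTC+10:00, so local arrival = 11:38 + 10:00 = 21:38 on Aug 20.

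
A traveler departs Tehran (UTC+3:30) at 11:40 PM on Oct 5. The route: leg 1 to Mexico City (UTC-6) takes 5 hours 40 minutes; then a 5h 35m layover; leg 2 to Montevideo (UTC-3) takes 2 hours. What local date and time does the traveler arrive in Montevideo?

6:25 AM on October 6

Convert departure to UTC: 11:40 PM − 3:30 = 8:10 PM UTC on Oct 5.
Add 5 hours and 40 minutes leg 1 → 1:50 AM UTC (Oct 6).
Add 5 hours and 35 minutes layover in Mexico City → 7:25 AM UTC.
Add 2 hours leg 2 → 9:25 AM UTC.
Montevideo is UTC−3:00, so local arrival = 9:25 AM − 3:00 = 6:25 AM on Oct 6.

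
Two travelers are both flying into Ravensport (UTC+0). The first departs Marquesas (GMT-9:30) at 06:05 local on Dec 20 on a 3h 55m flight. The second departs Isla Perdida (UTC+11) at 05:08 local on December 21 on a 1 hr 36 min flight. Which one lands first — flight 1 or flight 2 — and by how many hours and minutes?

Flight 1 in UTC: 06:05 + 9:30 = 15:35 on Dec 20.
+3 hours 55 minutes → arrive 19:30 UTC on Dec 20.
Flight 2 in UTC: 05:08 − 11:00 = 18:08 on Dec 20.
+1 hour 36 minutes → arrive 19:44 UTC on Dec 20.
Flight 1 lands earlier by 14 minutes.

the first, by 14 minutes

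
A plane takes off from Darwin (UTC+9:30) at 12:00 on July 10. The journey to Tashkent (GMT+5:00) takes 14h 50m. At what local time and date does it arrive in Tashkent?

22:20 on July 10

Convert departure to UTC: 12:00 − 9:30 = 02:30 UTC on Jul 10.
Add 14 hours 50 minutes travel time → 17:20 UTC.
Tashkent is UTC+5:00, so local arrival = 17:20 + 5:00 = 22:20 on Jul 10.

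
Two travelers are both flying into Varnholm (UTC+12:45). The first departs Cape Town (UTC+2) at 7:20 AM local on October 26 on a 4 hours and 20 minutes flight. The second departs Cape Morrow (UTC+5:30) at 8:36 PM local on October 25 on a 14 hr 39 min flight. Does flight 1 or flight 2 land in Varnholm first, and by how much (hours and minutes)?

the second, by 3 hours 55 minutes

Flight 1 in UTC: 7:20 AM − 2:00 = 5:20 AM on Oct 26.
+4 hours and 20 minutes → arrive 9:40 AM UTC on Oct 26.
Flight 2 in UTC: 8:36 PM − 5:30 = 3:06 PM on Oct 25.
+14 hours 39 minutes → arrive 5:45 AM UTC on Oct 26.
Flight 2 lands earlier by 3 hours 55 minutes.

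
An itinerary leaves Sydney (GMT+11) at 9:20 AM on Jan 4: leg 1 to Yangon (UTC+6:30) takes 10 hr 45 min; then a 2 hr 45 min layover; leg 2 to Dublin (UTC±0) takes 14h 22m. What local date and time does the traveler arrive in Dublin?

2:12 AM on January 5

Convert departure to UTC: 9:20 AM − 11:00 = 10:20 PM UTC on Jan 3.
Add 10 hours and 45 minutes leg 1 → 9:05 AM UTC (Jan 4).
Add 2 hours and 45 minutes layover in Yangon → 11:50 AM UTC.
Add 14 hours 22 minutes leg 2 → 2:12 AM UTC (Jan 5).
Dublin is UTC+0, so local arrival is the same: 2:12 AM on Jan 5.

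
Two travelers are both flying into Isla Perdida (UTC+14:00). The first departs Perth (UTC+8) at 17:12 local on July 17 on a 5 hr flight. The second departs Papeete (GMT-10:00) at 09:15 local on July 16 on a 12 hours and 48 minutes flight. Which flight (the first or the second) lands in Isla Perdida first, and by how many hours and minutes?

Flight 1 in UTC: 17:12 − 8:00 = 09:12 on Jul 17.
+5 hours → arrive 14:12 UTC on Jul 17.
Flight 2 in UTC: 09:15 + 10:00 = 19:15 on Jul 16.
+12 hours 48 minutes → arrive 08:03 UTC on Jul 17.
Flight 2 lands earlier by 6 hours 9 minutes.

the second, by 6 hours 9 minutes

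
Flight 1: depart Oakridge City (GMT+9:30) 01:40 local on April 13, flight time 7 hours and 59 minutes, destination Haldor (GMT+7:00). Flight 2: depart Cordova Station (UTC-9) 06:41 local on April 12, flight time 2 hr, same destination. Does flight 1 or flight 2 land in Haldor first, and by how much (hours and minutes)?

Flight 1 in UTC: 01:40 − 9:30 = 16:10 on Apr 12.
+7 hours 59 minutes → arrive 00:09 UTC on Apr 13.
Flight 2 in UTC: 06:41 + 9:00 = 15:41 on Apr 12.
+2 hours → arrive 17:41 UTC on Apr 12.
Flight 2 lands earlier by 6 hours 28 minutes.

the second, by 6 hours 28 minutes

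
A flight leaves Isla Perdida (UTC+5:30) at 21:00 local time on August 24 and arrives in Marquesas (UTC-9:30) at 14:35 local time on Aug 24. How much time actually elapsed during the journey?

Departure in UTC: 21:00 − 5:30 = 15:30 on Aug 24.
Arrival in UTC: 14:35 + 9:30 = 00:05 on Aug 25.
Elapsed = 00:05 − 15:30 (+1 day) = 8 hours 35 minutes.

8 hours 35 minutes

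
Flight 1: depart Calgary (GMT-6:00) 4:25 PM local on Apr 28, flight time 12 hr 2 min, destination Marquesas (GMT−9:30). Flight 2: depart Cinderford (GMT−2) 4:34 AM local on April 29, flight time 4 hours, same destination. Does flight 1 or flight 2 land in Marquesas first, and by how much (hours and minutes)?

the first, by 7 minutes

Flight 1 in UTC: 4:25 PM + 6:00 = 10:25 PM on Apr 28.
+12 hours and 2 minutes → arrive 10:27 AM UTC on Apr 29.
Flight 2 in UTC: 4:34 AM + 2:00 = 6:34 AM on Apr 29.
+4 hours → arrive 10:34 AM UTC on Apr 29.
Flight 1 lands earlier by 7 minutes.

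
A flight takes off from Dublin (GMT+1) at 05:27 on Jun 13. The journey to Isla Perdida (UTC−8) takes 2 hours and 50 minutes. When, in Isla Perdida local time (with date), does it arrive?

23:17 on June 12

Isla Perdida is 9:00 behind Dublin.
After 2 hours and 50 minutes it is 08:17 in Dublin.
Shift by the zone difference: 08:17 − 9:00 = 23:17 on Jun 12 in Isla Perdida.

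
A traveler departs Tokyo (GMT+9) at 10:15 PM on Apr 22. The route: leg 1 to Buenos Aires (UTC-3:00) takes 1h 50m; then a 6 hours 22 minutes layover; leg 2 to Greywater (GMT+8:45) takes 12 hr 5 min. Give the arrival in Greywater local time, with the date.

6:17 PM on Apr 23

Convert departure to UTC: 10:15 PM − 9:00 = 1:15 PM UTC on Apr 22.
Add 1 hour 50 minutes leg 1 → 3:05 PM UTC.
Add 6 hours and 22 minutes layover in Buenos Aires → 9:27 PM UTC.
Add 12 hours and 5 minutes leg 2 → 9:32 AM UTC (Apr 23).
Greywater is UTC+8:45, so local arrival = 9:32 AM + 8:45 = 6:17 PM on Apr 23.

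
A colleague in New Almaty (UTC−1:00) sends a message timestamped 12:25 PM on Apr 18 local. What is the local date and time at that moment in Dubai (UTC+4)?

5:25 PM on Apr 18

In UTC: 12:25 PM + 1:00 = 1:25 PM on Apr 18.
Dubai is UTC+4:00: 1:25 PM + 4:00 = 5:25 PM on Apr 18.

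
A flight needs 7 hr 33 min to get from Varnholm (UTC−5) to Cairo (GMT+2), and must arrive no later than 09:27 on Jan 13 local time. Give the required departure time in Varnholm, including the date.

18:54 on Jan 12

Target arrival in UTC: 09:27 − 2:00 = 07:27 on Jan 13.
Subtract 7 hours and 33 minutes → departure 23:54 UTC on Jan 12.
Varnholm is UTC−5:00: 23:54 − 5:00 = 18:54 on Jan 12.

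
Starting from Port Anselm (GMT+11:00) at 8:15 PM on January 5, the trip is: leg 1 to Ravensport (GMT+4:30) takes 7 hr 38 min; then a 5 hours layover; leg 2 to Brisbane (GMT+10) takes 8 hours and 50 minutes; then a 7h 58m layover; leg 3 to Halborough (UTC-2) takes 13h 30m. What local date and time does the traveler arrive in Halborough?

2:11 AM on January 7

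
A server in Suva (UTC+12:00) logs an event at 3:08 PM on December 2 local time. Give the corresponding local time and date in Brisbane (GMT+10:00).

In UTC: 3:08 PM − 12:00 = 3:08 AM on Dec 2.
Brisbane is UTC+10:00: 3:08 AM + 10:00 = 1:08 PM on Dec 2.

1:08 PM on Dec 2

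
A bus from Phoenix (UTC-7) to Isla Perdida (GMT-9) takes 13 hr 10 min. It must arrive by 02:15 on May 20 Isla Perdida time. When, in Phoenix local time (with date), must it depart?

15:05 on May 19

Target arrival in UTC: 02:15 + 9:00 = 11:15 on May 20.
Subtract 13 hours and 10 minutes → departure 22:05 UTC on May 19.
Phoenix is UTC−7:00: 22:05 − 7:00 = 15:05 on May 19.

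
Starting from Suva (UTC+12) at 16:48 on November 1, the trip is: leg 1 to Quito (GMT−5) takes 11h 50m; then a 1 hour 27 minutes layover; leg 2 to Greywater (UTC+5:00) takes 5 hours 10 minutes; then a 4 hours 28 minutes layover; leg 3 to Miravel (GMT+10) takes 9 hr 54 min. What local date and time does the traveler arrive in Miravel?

Convert departure to UTC: 16:48 − 12:00 = 04:48 UTC on Nov 1.
Add 11 hours and 50 minutes leg 1 → 16:38 UTC.
Add 1 hour and 27 minutes layover in Quito → 18:05 UTC.
Add 5 hours and 10 minutes leg 2 → 23:15 UTC.
Add 4 hours and 28 minutes layover in Greywater → 03:43 UTC (Nov 2).
Add 9 hours and 54 minutes leg 3 → 13:37 UTC.
Miravel is UTC+10:00, so local arrival = 13:37 + 10:00 = 23:37 on Nov 2.

23:37 on November 2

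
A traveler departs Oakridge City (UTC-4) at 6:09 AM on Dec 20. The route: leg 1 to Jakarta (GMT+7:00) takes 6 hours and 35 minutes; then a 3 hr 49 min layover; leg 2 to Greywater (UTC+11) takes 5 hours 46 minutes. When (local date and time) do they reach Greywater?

Convert departure to UTC: 6:09 AM + 4:00 = 10:09 AM UTC on Dec 20.
Add 6 hours and 35 minutes leg 1 → 4:44 PM UTC.
Add 3 hours and 49 minutes layover in Jakarta → 8:33 PM UTC.
Add 5 hours and 46 minutes leg 2 → 2:19 AM UTC (Dec 21).
Greywater is UTC+11:00, so local arrival = 2:19 AM + 11:00 = 1:19 PM on Dec 21.

1:19 PM on December 21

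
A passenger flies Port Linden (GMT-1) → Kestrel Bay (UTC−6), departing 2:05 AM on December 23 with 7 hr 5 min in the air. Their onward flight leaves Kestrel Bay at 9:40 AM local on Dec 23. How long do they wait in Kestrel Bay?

Convert departure to UTC: 2:05 AM + 1:00 = 3:05 AM UTC on Dec 23.
Add 7 hours and 5 minutes flight time → 10:10 AM UTC.
Kestrel Bay is UTC−6:00, so local arrival = 10:10 AM − 6:00 = 4:10 AM on Dec 23.
Layover = 9:40 AM − 4:10 AM = 5 hours 30 minutes.

5 hours 30 minutes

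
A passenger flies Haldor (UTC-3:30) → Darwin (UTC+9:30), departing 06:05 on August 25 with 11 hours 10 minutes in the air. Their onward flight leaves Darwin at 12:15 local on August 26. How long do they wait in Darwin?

Convert departure to UTC: 06:05 + 3:30 = 09:35 UTC on Aug 25.
Add 11 hours 10 minutes flight time → 20:45 UTC.
Darwin is UTC+9:30, so local arrival = 20:45 + 9:30 = 06:15 on Aug 26.
Layover = 12:15 − 06:15 = 6 hours.

6 hours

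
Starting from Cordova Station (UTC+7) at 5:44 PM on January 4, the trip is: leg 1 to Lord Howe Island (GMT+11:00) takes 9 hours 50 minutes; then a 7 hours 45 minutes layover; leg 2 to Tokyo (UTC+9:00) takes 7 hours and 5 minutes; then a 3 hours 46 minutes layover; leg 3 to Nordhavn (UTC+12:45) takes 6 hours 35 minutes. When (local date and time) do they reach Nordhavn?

Convert departure to UTC: 5:44 PM − 7:00 = 10:44 AM UTC on Jan 4.
Add 9 hours 50 minutes leg 1 → 8:34 PM UTC.
Add 7 hours 45 minutes layover in Lord Howe Island → 4:19 AM UTC (Jan 5).
Add 7 hours 5 minutes leg 2 → 11:24 AM UTC.
Add 3 hours 46 minutes layover in Tokyo → 3:10 PM UTC.
Add 6 hours and 35 minutes leg 3 → 9:45 PM UTC.
Nordhavn is UTC+12:45, so local arrival = 9:45 PM + 12:45 = 10:30 AM on Jan 6.

10:30 AM on Jan 6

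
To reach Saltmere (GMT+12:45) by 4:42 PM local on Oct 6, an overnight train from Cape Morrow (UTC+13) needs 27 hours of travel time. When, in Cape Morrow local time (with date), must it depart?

Target arrival in UTC: 4:42 PM − 12:45 = 3:57 AM on Oct 6.
Subtract 27 hours → departure 12:57 AM UTC on Oct 5.
Cape Morrow is UTC+13:00: 12:57 AM + 13:00 = 1:57 PM on Oct 5.

1:57 PM on October 5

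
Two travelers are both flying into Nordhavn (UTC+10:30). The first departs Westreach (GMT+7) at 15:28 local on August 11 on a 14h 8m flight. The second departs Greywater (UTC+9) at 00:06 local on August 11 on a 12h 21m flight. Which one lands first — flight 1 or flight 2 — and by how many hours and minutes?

the second, by 19 hours 9 minutes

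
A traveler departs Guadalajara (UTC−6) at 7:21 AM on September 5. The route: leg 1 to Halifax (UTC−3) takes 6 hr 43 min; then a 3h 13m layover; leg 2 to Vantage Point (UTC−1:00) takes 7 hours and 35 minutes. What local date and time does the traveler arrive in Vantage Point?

Convert departure to UTC: 7:21 AM + 6:00 = 1:21 PM UTC on Sep 5.
Add 6 hours 43 minutes leg 1 → 8:04 PM UTC.
Add 3 hours 13 minutes layover in Halifax → 11:17 PM UTC.
Add 7 hours and 35 minutes leg 2 → 6:52 AM UTC (Sep 6).
Vantage Point is UTC−1:00, so local arrival = 6:52 AM − 1:00 = 5:52 AM on Sep 6.

5:52 AM on September 6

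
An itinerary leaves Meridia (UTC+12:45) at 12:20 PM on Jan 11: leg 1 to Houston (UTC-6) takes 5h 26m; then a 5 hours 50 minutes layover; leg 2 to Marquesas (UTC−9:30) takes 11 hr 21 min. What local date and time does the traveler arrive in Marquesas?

12:42 PM on January 11

Convert departure to UTC: 12:20 PM − 12:45 = 11:35 PM UTC on Jan 10.
Add 5 hours and 26 minutes leg 1 → 5:01 AM UTC (Jan 11).
Add 5 hours and 50 minutes layover in Houston → 10:51 AM UTC.
Add 11 hours and 21 minutes leg 2 → 10:12 PM UTC.
Marquesas is UTC−9:30, so local arrival = 10:12 PM − 9:30 = 12:42 PM on Jan 11.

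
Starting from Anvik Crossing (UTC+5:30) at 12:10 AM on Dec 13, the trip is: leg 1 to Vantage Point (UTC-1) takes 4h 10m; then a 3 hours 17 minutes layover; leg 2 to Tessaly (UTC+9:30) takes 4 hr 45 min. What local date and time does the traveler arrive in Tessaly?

Convert departure to UTC: 12:10 AM − 5:30 = 6:40 PM UTC on Dec 12.
Add 4 hours and 10 minutes leg 1 → 10:50 PM UTC.
Add 3 hours and 17 minutes layover in Vantage Point → 2:07 AM UTC (Dec 13).
Add 4 hours and 45 minutes leg 2 → 6:52 AM UTC.
Tessaly is UTC+9:30, so local arrival = 6:52 AM + 9:30 = 4:22 PM on Dec 13.

4:22 PM on Dec 13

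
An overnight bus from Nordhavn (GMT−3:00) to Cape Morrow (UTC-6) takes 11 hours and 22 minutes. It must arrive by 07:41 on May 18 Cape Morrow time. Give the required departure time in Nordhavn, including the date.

23:19 on May 17

Target arrival in UTC: 07:41 + 6:00 = 13:41 on May 18.
Subtract 11 hours 22 minutes → departure 02:19 UTC on May 18.
Nordhavn is UTC−3:00: 02:19 − 3:00 = 23:19 on May 17.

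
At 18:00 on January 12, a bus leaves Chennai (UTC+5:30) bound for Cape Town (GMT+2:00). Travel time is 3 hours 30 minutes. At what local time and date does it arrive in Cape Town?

Convert departure to UTC: 18:00 − 5:30 = 12:30 UTC on Jan 12.
Add 3 hours 30 minutes travel time → 16:00 UTC.
Cape Town is UTC+2:00, so local arrival = 16:00 + 2:00 = 18:00 on Jan 12.

18:00 on January 12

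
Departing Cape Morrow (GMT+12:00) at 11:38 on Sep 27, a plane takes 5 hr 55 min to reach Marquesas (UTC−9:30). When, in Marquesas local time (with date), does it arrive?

Marquesas is 21:30 behind Cape Morrow.
After 5 hours 55 minutes it is 17:33 in Cape Morrow.
Shift by the zone difference: 17:33 − 21:30 = 20:03 on Sep 26 in Marquesas.

20:03 on September 26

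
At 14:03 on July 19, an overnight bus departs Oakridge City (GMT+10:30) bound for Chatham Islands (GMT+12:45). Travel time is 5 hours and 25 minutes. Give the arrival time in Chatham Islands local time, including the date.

21:43 on July 19

Convert departure to UTC: 14:03 − 10:30 = 03:33 UTC on Jul 19.
Add 5 hours 25 minutes travel time → 08:58 UTC.
Chatham Islands is UTC+12:45, so local arrival = 08:58 + 12:45 = 21:43 on Jul 19.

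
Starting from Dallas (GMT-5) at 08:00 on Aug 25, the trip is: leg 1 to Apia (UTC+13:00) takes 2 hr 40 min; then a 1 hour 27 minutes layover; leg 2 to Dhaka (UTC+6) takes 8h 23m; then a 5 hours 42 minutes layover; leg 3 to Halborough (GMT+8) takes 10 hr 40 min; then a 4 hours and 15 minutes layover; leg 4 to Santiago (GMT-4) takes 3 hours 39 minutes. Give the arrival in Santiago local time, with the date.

Convert departure to UTC: 08:00 + 5:00 = 13:00 UTC on Aug 25.
Add 2 hours 40 minutes leg 1 → 15:40 UTC.
Add 1 hour and 27 minutes layover in Apia → 17:07 UTC.
Add 8 hours 23 minutes leg 2 → 01:30 UTC (Aug 26).
Add 5 hours 42 minutes layover in Dhaka → 07:12 UTC.
Add 10 hours and 40 minutes leg 3 → 17:52 UTC.
Add 4 hours 15 minutes layover in Halborough → 22:07 UTC.
Add 3 hours 39 minutes leg 4 → 01:46 UTC (Aug 27).
Santiago is UTC−4:00, so local arrival = 01:46 − 4:00 = 21:46 on Aug 26.

21:46 on August 26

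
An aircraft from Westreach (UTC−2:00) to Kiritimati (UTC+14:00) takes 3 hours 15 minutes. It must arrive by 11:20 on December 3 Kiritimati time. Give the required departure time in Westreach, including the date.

Target arrival in UTC: 11:20 − 14:00 = 21:20 on Dec 2.
Subtract 3 hours and 15 minutes → departure 18:05 UTC on Dec 2.
Westreach is UTC−2:00: 18:05 − 2:00 = 16:05 on Dec 2.

16:05 on December 2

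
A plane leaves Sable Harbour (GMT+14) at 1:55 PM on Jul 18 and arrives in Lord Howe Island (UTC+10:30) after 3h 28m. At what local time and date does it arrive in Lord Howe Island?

1:53 PM on Jul 18

Convert departure to UTC: 1:55 PM − 14:00 = 11:55 PM UTC on Jul 17.
Add 3 hours and 28 minutes travel time → 3:23 AM UTC (Jul 18).
Lord Howe Island is UTC+10:30, so local arrival = 3:23 AM + 10:30 = 1:53 PM on Jul 18.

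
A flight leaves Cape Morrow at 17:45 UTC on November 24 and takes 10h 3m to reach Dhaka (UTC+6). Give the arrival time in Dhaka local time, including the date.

Departure is given in UTC: 17:45 on Nov 24.
Add 10 hours 3 minutes → 03:48 UTC (Nov 25).
Dhaka is UTC+6:00: 03:48 + 6:00 = 09:48 on Nov 25.

09:48 on Nov 25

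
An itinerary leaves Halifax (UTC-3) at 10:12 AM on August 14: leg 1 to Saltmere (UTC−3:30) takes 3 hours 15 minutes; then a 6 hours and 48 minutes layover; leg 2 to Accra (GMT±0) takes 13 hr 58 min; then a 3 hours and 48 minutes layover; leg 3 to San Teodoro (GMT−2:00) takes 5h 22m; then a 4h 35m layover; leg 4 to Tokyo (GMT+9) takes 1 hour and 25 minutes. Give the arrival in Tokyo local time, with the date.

1:23 PM on Aug 16

Convert departure to UTC: 10:12 AM + 3:00 = 1:12 PM UTC on Aug 14.
Add 3 hours 15 minutes leg 1 → 4:27 PM UTC.
Add 6 hours and 48 minutes layover in Saltmere → 11:15 PM UTC.
Add 13 hours and 58 minutes leg 2 → 1:13 PM UTC (Aug 15).
Add 3 hours 48 minutes layover in Accra → 5:01 PM UTC.
Add 5 hours 22 minutes leg 3 → 10:23 PM UTC.
Add 4 hours 35 minutes layover in San Teodoro → 2:58 AM UTC (Aug 16).
Add 1 hour and 25 minutes leg 4 → 4:23 AM UTC.
Tokyo is UTC+9:00, so local arrival = 4:23 AM + 9:00 = 1:23 PM on Aug 16.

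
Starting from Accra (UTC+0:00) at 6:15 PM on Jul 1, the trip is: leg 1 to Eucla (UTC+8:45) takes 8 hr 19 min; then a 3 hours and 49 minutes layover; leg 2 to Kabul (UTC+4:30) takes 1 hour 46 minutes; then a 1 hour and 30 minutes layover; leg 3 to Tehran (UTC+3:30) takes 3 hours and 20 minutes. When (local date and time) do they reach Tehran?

4:29 PM on July 2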